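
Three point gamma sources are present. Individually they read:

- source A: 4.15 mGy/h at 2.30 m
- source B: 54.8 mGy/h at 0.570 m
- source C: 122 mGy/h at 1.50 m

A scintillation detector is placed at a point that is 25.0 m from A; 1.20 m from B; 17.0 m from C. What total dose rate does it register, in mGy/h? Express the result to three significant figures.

13.3 mGy/h

Each source contributes Iᵢ·(dᵢ/rᵢ)²; contributions add.
A: 4.15 × (2.30/25.0)² = 0.03513 mGy/h
B: 54.8 × (0.570/1.20)² = 12.36 mGy/h
C: 122 × (1.50/17.0)² = 0.9498 mGy/h
Total = 0.03513 + 12.36 + 0.9498 = 13.34 mGy/h.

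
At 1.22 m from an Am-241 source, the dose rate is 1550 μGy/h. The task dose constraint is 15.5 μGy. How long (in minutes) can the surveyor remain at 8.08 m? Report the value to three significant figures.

Using I₁d₁² = I₂d₂², rate at 8.08 m:
(1.22/8.08)² = 0.02280, so 1550 × 0.02280 = 35.34 μGy/h.
Stay time = 15.5 μGy ÷ 35.34 μGy/h = 0.4386 h = 26.32 min.

26.3 min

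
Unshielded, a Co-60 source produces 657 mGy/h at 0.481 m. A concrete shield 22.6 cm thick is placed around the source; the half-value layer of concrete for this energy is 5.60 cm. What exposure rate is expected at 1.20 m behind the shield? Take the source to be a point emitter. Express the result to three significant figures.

6.44 mGy/h

Distance alone: (0.481/1.20)² = 0.1607, so 657 × 0.1607 = 105.6 mGy/h.
Shield: 22.6/5.60 = 4.036 half-value layers → attenuation 2^(−4.036) = 0.06096.
Combined: 105.6 × 0.06096 = 6.437 mGy/h.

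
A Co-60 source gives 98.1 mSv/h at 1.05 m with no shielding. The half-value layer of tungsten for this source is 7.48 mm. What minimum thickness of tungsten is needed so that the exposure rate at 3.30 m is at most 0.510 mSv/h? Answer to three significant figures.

32.0 mm

At 3.30 m, distance alone gives 98.1 × (1.05/3.30)² = 98.1 × 0.1012 = 9.928 mSv/h.
Further attenuation needed: 9.928/0.510 = 19.47.
n = log₂(19.47) = 4.283 half-value layers.
Thickness = 4.283 × 7.48 mm = 32.04 mm.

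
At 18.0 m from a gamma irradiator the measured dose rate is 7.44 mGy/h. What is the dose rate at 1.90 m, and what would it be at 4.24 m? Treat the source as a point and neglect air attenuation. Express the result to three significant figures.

Using I₁d₁² = I₂d₂²,
At 1.90 m: 7.44 × (18.0/1.90)² = 7.44 × 89.75 = 667.7 mGy/h
At 4.24 m: 667.7 × (1.90/4.24)² = 667.7 × 0.2008 = 134.1 mGy/h.

668 mGy/h; 134 mGy/h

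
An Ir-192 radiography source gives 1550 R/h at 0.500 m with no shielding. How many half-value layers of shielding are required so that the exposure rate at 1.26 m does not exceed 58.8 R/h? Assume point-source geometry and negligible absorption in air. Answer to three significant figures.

2.05 half-value layers

At 1.26 m, distance alone gives 1550 × (0.500/1.26)² = 1550 × 0.1575 = 244.1 R/h.
Further attenuation needed: 244.1/58.8 = 4.151.
n = log₂(4.151) = 2.053 half-value layers.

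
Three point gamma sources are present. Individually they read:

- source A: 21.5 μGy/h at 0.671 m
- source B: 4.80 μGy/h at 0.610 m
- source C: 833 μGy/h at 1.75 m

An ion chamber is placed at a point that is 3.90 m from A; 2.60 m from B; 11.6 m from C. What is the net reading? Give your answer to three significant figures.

By superposition, sum each source's inverse-square contribution:
A: 21.5 × (0.671/3.90)² = 0.6364 μGy/h
B: 4.80 × (0.610/2.60)² = 0.2642 μGy/h
C: 833 × (1.75/11.6)² = 18.96 μGy/h
Total = 0.6364 + 0.2642 + 18.96 = 19.86 μGy/h.

19.9 μGy/h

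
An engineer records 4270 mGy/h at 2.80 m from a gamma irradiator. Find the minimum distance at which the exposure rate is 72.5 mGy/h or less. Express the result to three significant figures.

21.5 m

Applying the 1/r² law, d₂ = d₁·√(I₁/I₂).
I₁/I₂ = 4270/72.5 = 58.90, so d₂ = 2.80 × √58.90 = 21.49 m.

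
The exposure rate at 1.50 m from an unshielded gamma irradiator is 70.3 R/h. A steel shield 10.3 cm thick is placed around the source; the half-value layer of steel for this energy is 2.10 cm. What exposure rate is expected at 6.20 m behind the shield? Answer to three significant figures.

Distance alone: 70.3 × (1.50/6.20)² = 70.3 × 0.05853 = 4.115 R/h.
Shield: 10.3/2.10 = 4.905 half-value layers → attenuation 2^(−4.905) = 0.03338.
Combined: 4.115 × 0.03338 = 0.1374 R/h.

0.137 R/h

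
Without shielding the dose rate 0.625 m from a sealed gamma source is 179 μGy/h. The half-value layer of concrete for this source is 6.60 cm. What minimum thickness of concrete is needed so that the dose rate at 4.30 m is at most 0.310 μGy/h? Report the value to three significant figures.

23.8 cm

At 4.30 m, distance alone gives (0.625/4.30)² = 0.02113, so 179 × 0.02113 = 3.782 μGy/h.
Further attenuation needed: 3.782/0.310 = 12.20.
n = log₂(12.20) = 3.609 half-value layers.
Thickness = 3.609 × 6.60 cm = 23.82 cm.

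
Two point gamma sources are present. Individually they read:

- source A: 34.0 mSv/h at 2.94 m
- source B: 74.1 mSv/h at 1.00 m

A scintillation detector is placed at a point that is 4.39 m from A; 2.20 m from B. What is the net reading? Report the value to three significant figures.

Each source contributes Iᵢ·(dᵢ/rᵢ)²; contributions add.
A: 34.0 × (2.94/4.39)² = 15.25 mSv/h
B: 74.1 × (1.00/2.20)² = 15.31 mSv/h
Total = 15.25 + 15.31 = 30.56 mSv/h.

30.6 mSv/h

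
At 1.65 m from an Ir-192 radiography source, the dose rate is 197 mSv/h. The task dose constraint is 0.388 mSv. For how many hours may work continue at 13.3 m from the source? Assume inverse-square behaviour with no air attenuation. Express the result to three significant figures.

Since intensity falls as 1/r², rate at 13.3 m:
(1.65/13.3)² = 0.01539, so 197 × 0.01539 = 3.032 mSv/h.
Stay time = 0.388 mSv ÷ 3.032 mSv/h = 0.1280 h.

0.128 h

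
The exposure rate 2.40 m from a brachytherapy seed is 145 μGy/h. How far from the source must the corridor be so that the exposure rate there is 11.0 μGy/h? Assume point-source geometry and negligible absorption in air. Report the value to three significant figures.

By the inverse-square law, d₂ = d₁·√(I₁/I₂).
I₁/I₂ = 145/11.0 = 13.18, so d₂ = 2.40 × √13.18 = 8.713 m.

8.71 m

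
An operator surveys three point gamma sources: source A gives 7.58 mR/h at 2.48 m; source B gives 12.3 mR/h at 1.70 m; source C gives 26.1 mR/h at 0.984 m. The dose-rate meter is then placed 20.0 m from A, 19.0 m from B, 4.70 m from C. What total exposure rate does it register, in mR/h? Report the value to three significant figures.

Each source contributes Iᵢ·(dᵢ/rᵢ)²; contributions add.
A: 7.58 × (2.48/20.0)² = 0.1166 mR/h
B: 12.3 × (1.70/19.0)² = 0.09847 mR/h
C: 26.1 × (0.984/4.70)² = 1.144 mR/h
Total = 0.1166 + 0.09847 + 1.144 = 1.359 mR/h.

1.36 mR/h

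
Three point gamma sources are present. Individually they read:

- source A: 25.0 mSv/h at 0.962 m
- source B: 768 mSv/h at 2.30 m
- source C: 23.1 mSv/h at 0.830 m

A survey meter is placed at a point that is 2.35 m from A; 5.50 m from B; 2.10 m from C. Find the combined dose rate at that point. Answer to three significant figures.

142 mSv/h

Each source contributes Iᵢ·(dᵢ/rᵢ)²; contributions add.
A: 25.0 × (0.962/2.35)² = 4.189 mSv/h
B: 768 × (2.30/5.50)² = 134.3 mSv/h
C: 23.1 × (0.830/2.10)² = 3.609 mSv/h
Total = 4.189 + 134.3 + 3.609 = 142.1 mSv/h.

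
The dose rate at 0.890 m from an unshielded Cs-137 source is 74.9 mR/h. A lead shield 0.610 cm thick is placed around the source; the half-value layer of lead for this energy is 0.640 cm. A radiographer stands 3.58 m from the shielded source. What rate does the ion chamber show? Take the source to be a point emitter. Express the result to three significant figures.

Distance alone: 74.9 × (0.890/3.58)² = 74.9 × 0.06180 = 4.629 mR/h.
Shield: 0.610/0.640 = 0.9531 half-value layers → attenuation 2^(−0.9531) = 0.5165.
Combined: 4.629 × 0.5165 = 2.391 mR/h.

2.39 mR/h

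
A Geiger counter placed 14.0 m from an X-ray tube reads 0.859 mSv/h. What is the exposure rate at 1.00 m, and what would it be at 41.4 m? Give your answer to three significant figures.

Since intensity falls as 1/r²,
At 1.00 m: (14.0/1.00)² = 196.0, so 0.859 × 196.0 = 168.4 mSv/h
At 41.4 m: 168.4 × (1.00/41.4)² = 168.4 × 0.0005834 = 0.09824 mSv/h.

168 mSv/h; 0.0982 mSv/h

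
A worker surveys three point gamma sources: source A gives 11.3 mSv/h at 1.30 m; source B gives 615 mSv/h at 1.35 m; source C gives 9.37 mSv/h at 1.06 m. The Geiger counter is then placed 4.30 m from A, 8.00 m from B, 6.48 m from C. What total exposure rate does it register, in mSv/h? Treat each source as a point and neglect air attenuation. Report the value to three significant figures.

Each source contributes Iᵢ·(dᵢ/rᵢ)²; contributions add.
A: 11.3 × (1.30/4.30)² = 1.033 mSv/h
B: 615 × (1.35/8.00)² = 17.51 mSv/h
C: 9.37 × (1.06/6.48)² = 0.2507 mSv/h
Total = 1.033 + 17.51 + 0.2507 = 18.79 mSv/h.

18.8 mSv/h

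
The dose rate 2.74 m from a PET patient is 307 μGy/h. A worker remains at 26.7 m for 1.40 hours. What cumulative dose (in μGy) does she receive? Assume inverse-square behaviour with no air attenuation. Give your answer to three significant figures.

By the inverse-square law, rate at 26.7 m:
307 × (2.74/26.7)² = 307 × 0.01053 = 3.233 μGy/h.
Dose = rate × time = 3.233 μGy/h × 1.400 h = 4.526 μGy.

4.53 μGy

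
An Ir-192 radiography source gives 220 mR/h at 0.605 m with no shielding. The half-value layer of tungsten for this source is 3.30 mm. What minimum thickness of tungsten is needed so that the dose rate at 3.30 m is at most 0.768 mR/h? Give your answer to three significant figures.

At 3.30 m, distance alone gives (0.605/3.30)² = 0.03361, so 220 × 0.03361 = 7.394 mR/h.
Further attenuation needed: 7.394/0.768 = 9.628.
n = log₂(9.628) = 3.267 half-value layers.
Thickness = 3.267 × 3.30 mm = 10.78 mm.

10.8 mm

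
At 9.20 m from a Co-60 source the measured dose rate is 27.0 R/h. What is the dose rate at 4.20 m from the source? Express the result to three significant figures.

By the inverse-square law, scaling from 9.20 m to 4.20 m:
(9.20/4.20)² = 4.798, so 27.0 × 4.798 = 129.5 R/h.

130 R/h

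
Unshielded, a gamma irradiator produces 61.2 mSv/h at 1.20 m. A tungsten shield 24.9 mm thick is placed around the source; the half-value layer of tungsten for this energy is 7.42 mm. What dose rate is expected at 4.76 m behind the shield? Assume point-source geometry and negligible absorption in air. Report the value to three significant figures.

Distance alone: (1.20/4.76)² = 0.06355, so 61.2 × 0.06355 = 3.889 mSv/h.
Shield: 24.9/7.42 = 3.356 half-value layers → attenuation 2^(−3.356) = 0.09767.
Combined: 3.889 × 0.09767 = 0.3798 mSv/h.

0.380 mSv/h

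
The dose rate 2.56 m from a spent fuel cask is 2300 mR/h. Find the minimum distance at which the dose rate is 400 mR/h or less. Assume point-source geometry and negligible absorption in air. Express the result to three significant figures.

6.14 m

Since intensity falls as 1/r², d₂ = d₁·√(I₁/I₂).
I₁/I₂ = 2300/400 = 5.750, so d₂ = 2.56 × √5.750 = 6.139 m.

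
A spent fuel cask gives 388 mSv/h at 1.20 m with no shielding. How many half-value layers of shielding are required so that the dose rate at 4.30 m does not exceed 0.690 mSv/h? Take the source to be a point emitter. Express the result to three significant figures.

At 4.30 m, distance alone gives (1.20/4.30)² = 0.07788, so 388 × 0.07788 = 30.22 mSv/h.
Further attenuation needed: 30.22/0.690 = 43.80.
n = log₂(43.80) = 5.453 half-value layers.

5.45 half-value layers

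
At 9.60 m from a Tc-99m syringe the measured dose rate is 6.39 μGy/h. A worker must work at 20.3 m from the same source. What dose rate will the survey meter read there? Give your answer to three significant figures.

By the inverse-square law, scaling from 9.60 m to 20.3 m:
6.39 × (9.60/20.3)² = 6.39 × 0.2236 = 1.429 μGy/h.

1.43 μGy/h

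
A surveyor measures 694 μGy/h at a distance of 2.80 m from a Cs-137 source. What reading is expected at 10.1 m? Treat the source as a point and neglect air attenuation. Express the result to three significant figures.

53.3 μGy/h

Applying the 1/r² law, the rate at 10.1 m is
694 × (2.80/10.1)² = 694 × 0.07686 = 53.34 μGy/h.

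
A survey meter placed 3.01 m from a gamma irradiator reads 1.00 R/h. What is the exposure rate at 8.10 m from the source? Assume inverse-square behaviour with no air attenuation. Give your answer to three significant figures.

0.138 R/h

Applying the 1/r² law, scaling from 3.01 m to 8.10 m:
(3.01/8.10)² = 0.1381, so 1.00 × 0.1381 = 0.1381 R/h.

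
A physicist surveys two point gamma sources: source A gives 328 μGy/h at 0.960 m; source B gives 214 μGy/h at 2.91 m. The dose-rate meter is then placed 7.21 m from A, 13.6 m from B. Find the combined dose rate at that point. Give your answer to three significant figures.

By superposition, sum each source's inverse-square contribution:
A: 328 × (0.960/7.21)² = 5.815 μGy/h
B: 214 × (2.91/13.6)² = 9.798 μGy/h
Total = 5.815 + 9.798 = 15.61 μGy/h.

15.6 μGy/h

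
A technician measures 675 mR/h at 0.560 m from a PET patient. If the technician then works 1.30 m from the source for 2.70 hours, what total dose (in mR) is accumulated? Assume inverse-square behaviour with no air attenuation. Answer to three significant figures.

338 mR

By the inverse-square law, rate at 1.30 m:
(0.560/1.30)² = 0.1856, so 675 × 0.1856 = 125.3 mR/h.
Dose = rate × time = 125.3 mR/h × 2.700 h = 338.3 mR.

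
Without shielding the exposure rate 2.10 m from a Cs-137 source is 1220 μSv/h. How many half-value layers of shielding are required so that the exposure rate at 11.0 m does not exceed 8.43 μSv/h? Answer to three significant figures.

At 11.0 m, distance alone gives (2.10/11.0)² = 0.03645, so 1220 × 0.03645 = 44.47 μSv/h.
Further attenuation needed: 44.47/8.43 = 5.275.
n = log₂(5.275) = 2.399 half-value layers.

2.40 half-value layers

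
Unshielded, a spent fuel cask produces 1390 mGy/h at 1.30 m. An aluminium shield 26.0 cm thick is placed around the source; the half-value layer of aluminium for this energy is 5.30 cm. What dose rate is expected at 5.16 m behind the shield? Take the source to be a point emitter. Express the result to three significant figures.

Distance alone: 1390 × (1.30/5.16)² = 1390 × 0.06347 = 88.22 mGy/h.
Shield: 26.0/5.30 = 4.906 half-value layers → attenuation 2^(−4.906) = 0.03335.
Combined: 88.22 × 0.03335 = 2.942 mGy/h.

2.94 mGy/h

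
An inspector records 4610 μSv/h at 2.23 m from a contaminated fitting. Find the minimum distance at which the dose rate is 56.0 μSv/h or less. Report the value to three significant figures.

20.2 m

Intensity scales as (d₁/d₂)², so d₂ = d₁·√(I₁/I₂).
I₁/I₂ = 4610/56.0 = 82.32, so d₂ = 2.23 × √82.32 = 20.23 m.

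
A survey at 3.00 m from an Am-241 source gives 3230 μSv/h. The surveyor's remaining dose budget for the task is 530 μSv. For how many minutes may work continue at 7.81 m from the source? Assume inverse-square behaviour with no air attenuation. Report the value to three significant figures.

By the inverse-square law, rate at 7.81 m:
3230 × (3.00/7.81)² = 3230 × 0.1476 = 476.7 μSv/h.
Stay time = 530 μSv ÷ 476.7 μSv/h = 1.112 h = 66.72 min.

66.7 min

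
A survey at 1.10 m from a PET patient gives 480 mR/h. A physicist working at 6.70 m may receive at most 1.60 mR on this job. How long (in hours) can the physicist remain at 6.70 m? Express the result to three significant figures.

0.124 h

Using I₁d₁² = I₂d₂², rate at 6.70 m:
480 × (1.10/6.70)² = 480 × 0.02695 = 12.94 mR/h.
Stay time = 1.60 mR ÷ 12.94 mR/h = 0.1236 h.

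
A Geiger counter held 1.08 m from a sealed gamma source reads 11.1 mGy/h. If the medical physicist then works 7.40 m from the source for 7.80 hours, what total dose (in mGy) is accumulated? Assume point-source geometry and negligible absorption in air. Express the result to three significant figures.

Applying the 1/r² law, rate at 7.40 m:
(1.08/7.40)² = 0.02130, so 11.1 × 0.02130 = 0.2364 mGy/h.
Dose = rate × time = 0.2364 mGy/h × 7.800 h = 1.844 mGy.

1.84 mGy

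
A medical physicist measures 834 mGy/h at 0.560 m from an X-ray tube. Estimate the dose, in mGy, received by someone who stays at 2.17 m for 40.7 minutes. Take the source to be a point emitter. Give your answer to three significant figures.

37.7 mGy

By the inverse-square law, rate at 2.17 m:
834 × (0.560/2.17)² = 834 × 0.06660 = 55.54 mGy/h.
Dose = rate × time = 55.54 mGy/h × 0.6783 h = 37.67 mGy.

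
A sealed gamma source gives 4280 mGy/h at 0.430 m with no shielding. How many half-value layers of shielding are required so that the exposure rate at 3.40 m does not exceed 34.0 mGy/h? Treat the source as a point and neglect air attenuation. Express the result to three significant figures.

1.01 half-value layers

At 3.40 m, distance alone gives (0.430/3.40)² = 0.01599, so 4280 × 0.01599 = 68.44 mGy/h.
Further attenuation needed: 68.44/34.0 = 2.013.
n = log₂(2.013) = 1.009 half-value layers.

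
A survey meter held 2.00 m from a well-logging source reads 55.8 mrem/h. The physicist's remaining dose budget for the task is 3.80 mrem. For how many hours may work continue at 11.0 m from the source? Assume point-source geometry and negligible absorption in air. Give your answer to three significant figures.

Applying the 1/r² law, rate at 11.0 m:
55.8 × (2.00/11.0)² = 55.8 × 0.03306 = 1.845 mrem/h.
Stay time = 3.80 mrem ÷ 1.845 mrem/h = 2.060 h.

2.06 h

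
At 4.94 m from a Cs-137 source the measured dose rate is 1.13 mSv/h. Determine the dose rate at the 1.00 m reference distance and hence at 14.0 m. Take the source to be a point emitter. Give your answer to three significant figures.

27.6 mSv/h; 0.141 mSv/h

Applying the 1/r² law,
At 1.00 m: 1.13 × (4.94/1.00)² = 1.13 × 24.40 = 27.57 mSv/h
At 14.0 m: (1.00/14.0)² = 0.005102, so 27.57 × 0.005102 = 0.1407 mSv/h.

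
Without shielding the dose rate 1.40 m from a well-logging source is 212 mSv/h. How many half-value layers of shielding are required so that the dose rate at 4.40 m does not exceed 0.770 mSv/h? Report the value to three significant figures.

At 4.40 m, distance alone gives (1.40/4.40)² = 0.1012, so 212 × 0.1012 = 21.45 mSv/h.
Further attenuation needed: 21.45/0.770 = 27.86.
n = log₂(27.86) = 4.800 half-value layers.

4.80 half-value layers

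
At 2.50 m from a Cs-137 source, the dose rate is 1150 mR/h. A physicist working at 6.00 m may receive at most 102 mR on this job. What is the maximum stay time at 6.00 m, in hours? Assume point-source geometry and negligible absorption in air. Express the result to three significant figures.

Applying the 1/r² law, rate at 6.00 m:
(2.50/6.00)² = 0.1736, so 1150 × 0.1736 = 199.6 mR/h.
Stay time = 102 mR ÷ 199.6 mR/h = 0.5110 h.

0.511 h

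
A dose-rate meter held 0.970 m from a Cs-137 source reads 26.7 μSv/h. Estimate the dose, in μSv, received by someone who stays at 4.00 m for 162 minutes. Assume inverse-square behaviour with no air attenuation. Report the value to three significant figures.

Applying the 1/r² law, rate at 4.00 m:
26.7 × (0.970/4.00)² = 26.7 × 0.05881 = 1.570 μSv/h.
Dose = rate × time = 1.570 μSv/h × 2.700 h = 4.239 μSv.

4.24 μSv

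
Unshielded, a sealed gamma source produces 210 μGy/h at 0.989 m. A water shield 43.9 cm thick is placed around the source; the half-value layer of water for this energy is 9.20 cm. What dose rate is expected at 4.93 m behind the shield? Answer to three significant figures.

0.309 μGy/h

Distance alone: (0.989/4.93)² = 0.04024, so 210 × 0.04024 = 8.450 μGy/h.
Shield: 43.9/9.20 = 4.772 half-value layers → attenuation 2^(−4.772) = 0.03660.
Combined: 8.450 × 0.03660 = 0.3093 μGy/h.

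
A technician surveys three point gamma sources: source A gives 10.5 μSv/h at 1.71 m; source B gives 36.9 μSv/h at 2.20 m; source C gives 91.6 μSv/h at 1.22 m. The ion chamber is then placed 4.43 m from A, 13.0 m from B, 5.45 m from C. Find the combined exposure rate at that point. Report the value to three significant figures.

7.21 μSv/h

By superposition, sum each source's inverse-square contribution:
A: 10.5 × (1.71/4.43)² = 1.564 μSv/h
B: 36.9 × (2.20/13.0)² = 1.057 μSv/h
C: 91.6 × (1.22/5.45)² = 4.590 μSv/h
Total = 1.564 + 1.057 + 4.590 = 7.211 μSv/h.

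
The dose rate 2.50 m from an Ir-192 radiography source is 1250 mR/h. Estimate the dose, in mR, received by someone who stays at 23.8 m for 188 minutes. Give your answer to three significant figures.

43.2 mR

Applying the 1/r² law, rate at 23.8 m:
1250 × (2.50/23.8)² = 1250 × 0.01103 = 13.79 mR/h.
Dose = rate × time = 13.79 mR/h × 3.133 h = 43.20 mR.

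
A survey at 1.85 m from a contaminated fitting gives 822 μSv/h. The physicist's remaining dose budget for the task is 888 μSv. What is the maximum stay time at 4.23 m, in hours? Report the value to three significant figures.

Applying the 1/r² law, rate at 4.23 m:
(1.85/4.23)² = 0.1913, so 822 × 0.1913 = 157.2 μSv/h.
Stay time = 888 μSv ÷ 157.2 μSv/h = 5.649 h.

5.65 h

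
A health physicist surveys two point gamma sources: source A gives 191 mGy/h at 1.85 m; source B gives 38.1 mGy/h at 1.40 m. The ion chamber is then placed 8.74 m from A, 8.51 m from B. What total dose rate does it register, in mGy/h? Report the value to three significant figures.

9.59 mGy/h

By superposition, sum each source's inverse-square contribution:
A: 191 × (1.85/8.74)² = 8.558 mGy/h
B: 38.1 × (1.40/8.51)² = 1.031 mGy/h
Total = 8.558 + 1.031 = 9.589 mGy/h.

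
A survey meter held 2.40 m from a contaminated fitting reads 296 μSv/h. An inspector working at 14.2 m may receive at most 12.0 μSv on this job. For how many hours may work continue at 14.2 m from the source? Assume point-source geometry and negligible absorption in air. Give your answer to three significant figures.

By the inverse-square law, rate at 14.2 m:
(2.40/14.2)² = 0.02857, so 296 × 0.02857 = 8.457 μSv/h.
Stay time = 12.0 μSv ÷ 8.457 μSv/h = 1.419 h.

1.42 h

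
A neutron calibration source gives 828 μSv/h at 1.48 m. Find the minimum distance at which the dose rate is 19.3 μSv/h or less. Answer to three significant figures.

Intensity scales as (d₁/d₂)², so d₂ = d₁·√(I₁/I₂).
I₁/I₂ = 828/19.3 = 42.90, so d₂ = 1.48 × √42.90 = 9.694 m.

9.69 m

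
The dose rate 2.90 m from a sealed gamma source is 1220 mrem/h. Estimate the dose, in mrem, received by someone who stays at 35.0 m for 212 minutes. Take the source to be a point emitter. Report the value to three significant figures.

Using I₁d₁² = I₂d₂², rate at 35.0 m:
1220 × (2.90/35.0)² = 1220 × 0.006865 = 8.375 mrem/h.
Dose = rate × time = 8.375 mrem/h × 3.533 h = 29.59 mrem.

29.6 mrem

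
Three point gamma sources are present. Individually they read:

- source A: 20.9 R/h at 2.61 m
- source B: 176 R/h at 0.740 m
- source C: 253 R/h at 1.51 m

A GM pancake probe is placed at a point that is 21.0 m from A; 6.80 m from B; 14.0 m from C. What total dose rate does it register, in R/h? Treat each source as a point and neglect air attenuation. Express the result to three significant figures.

5.35 R/h

By superposition, sum each source's inverse-square contribution:
A: 20.9 × (2.61/21.0)² = 0.3228 R/h
B: 176 × (0.740/6.80)² = 2.084 R/h
C: 253 × (1.51/14.0)² = 2.943 R/h
Total = 0.3228 + 2.084 + 2.943 = 5.350 R/h.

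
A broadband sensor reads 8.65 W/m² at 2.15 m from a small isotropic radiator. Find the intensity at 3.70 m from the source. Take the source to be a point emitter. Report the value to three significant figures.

By the inverse-square law, the rate at 3.70 m is
8.65 × (2.15/3.70)² = 8.65 × 0.3377 = 2.921 W/m².

2.92 W/m²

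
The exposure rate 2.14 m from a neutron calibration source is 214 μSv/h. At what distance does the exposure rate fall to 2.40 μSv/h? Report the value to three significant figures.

Applying the 1/r² law, d₂ = d₁·√(I₁/I₂).
I₁/I₂ = 214/2.40 = 89.17, so d₂ = 2.14 × √89.17 = 20.21 m.

20.2 m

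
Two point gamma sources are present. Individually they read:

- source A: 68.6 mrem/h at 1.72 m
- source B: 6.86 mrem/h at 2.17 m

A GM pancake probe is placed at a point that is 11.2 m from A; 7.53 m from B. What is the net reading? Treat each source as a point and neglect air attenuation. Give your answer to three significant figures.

Each source contributes Iᵢ·(dᵢ/rᵢ)²; contributions add.
A: 68.6 × (1.72/11.2)² = 1.618 mrem/h
B: 6.86 × (2.17/7.53)² = 0.5697 mrem/h
Total = 1.618 + 0.5697 = 2.188 mrem/h.

2.19 mrem/h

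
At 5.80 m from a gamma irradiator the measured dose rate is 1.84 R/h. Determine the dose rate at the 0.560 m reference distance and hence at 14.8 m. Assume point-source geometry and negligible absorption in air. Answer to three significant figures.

Since intensity falls as 1/r²,
At 0.560 m: 1.84 × (5.80/0.560)² = 1.84 × 107.3 = 197.4 R/h
At 14.8 m: 197.4 × (0.560/14.8)² = 197.4 × 0.001432 = 0.2827 R/h.

197 R/h; 0.283 R/h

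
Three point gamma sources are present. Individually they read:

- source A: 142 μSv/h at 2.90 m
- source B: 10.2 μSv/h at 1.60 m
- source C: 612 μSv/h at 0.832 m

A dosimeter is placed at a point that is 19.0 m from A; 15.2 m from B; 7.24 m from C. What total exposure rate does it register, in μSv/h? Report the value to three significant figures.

11.5 μSv/h

By superposition, sum each source's inverse-square contribution:
A: 142 × (2.90/19.0)² = 3.308 μSv/h
B: 10.2 × (1.60/15.2)² = 0.1130 μSv/h
C: 612 × (0.832/7.24)² = 8.082 μSv/h
Total = 3.308 + 0.1130 + 8.082 = 11.50 μSv/h.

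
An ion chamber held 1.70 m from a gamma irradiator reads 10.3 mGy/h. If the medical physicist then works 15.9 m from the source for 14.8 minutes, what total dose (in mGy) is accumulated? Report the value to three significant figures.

By the inverse-square law, rate at 15.9 m:
(1.70/15.9)² = 0.01143, so 10.3 × 0.01143 = 0.1177 mGy/h.
Dose = rate × time = 0.1177 mGy/h × 0.2467 h = 0.02904 mGy.

0.0290 mGy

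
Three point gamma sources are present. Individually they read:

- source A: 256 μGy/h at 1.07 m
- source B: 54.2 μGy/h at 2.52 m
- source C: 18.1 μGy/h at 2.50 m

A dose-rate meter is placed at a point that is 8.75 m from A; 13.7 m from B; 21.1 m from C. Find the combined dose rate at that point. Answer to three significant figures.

Each source contributes Iᵢ·(dᵢ/rᵢ)²; contributions add.
A: 256 × (1.07/8.75)² = 3.828 μGy/h
B: 54.2 × (2.52/13.7)² = 1.834 μGy/h
C: 18.1 × (2.50/21.1)² = 0.2541 μGy/h
Total = 3.828 + 1.834 + 0.2541 = 5.916 μGy/h.

5.92 μGy/h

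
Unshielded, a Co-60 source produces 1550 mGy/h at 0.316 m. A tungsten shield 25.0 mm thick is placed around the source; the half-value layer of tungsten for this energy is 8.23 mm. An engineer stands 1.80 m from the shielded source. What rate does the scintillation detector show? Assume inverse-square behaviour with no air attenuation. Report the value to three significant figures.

Distance alone: 1550 × (0.316/1.80)² = 1550 × 0.03082 = 47.77 mGy/h.
Shield: 25.0/8.23 = 3.038 half-value layers → attenuation 2^(−3.038) = 0.1218.
Combined: 47.77 × 0.1218 = 5.818 mGy/h.

5.82 mGy/h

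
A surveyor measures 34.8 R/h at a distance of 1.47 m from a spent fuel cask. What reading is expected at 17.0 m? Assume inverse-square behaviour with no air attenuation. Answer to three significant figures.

0.260 R/h

By the inverse-square law, the rate at 17.0 m is
(1.47/17.0)² = 0.007477, so 34.8 × 0.007477 = 0.2602 R/h.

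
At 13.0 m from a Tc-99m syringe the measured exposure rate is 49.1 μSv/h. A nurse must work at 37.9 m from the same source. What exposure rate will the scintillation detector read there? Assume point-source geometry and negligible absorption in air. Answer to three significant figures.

Applying the 1/r² law, scaling from 13.0 m to 37.9 m:
49.1 × (13.0/37.9)² = 49.1 × 0.1177 = 5.779 μSv/h.

5.78 μSv/h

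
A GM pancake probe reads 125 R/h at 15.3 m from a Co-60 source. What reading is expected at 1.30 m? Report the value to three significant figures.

Intensity scales as (d₁/d₂)², so the rate at 1.30 m is
(15.3/1.30)² = 138.5, so 125 × 138.5 = 17310 R/h.

17300 R/h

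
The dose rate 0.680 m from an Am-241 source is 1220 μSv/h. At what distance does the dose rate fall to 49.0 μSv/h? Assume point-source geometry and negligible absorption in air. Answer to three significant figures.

3.39 m

Applying the 1/r² law, d₂ = d₁·√(I₁/I₂).
I₁/I₂ = 1220/49.0 = 24.90, so d₂ = 0.680 × √24.90 = 3.393 m.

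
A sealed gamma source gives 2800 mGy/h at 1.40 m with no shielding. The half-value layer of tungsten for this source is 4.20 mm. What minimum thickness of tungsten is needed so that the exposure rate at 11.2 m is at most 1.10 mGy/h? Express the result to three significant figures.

22.3 mm

At 11.2 m, distance alone gives (1.40/11.2)² = 0.01562, so 2800 × 0.01562 = 43.74 mGy/h.
Further attenuation needed: 43.74/1.10 = 39.76.
n = log₂(39.76) = 5.313 half-value layers.
Thickness = 5.313 × 4.20 mm = 22.31 mm.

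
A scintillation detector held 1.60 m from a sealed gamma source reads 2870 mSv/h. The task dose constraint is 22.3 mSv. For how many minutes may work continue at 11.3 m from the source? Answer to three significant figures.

23.3 min

Using I₁d₁² = I₂d₂², rate at 11.3 m:
2870 × (1.60/11.3)² = 2870 × 0.02005 = 57.54 mSv/h.
Stay time = 22.3 mSv ÷ 57.54 mSv/h = 0.3876 h = 23.26 min.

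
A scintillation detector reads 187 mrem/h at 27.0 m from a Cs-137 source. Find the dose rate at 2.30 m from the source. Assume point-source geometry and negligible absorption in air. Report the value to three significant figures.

25800 mrem/h

Intensity scales as (d₁/d₂)², so the rate at 2.30 m is
(27.0/2.30)² = 137.8, so 187 × 137.8 = 25770 mrem/h.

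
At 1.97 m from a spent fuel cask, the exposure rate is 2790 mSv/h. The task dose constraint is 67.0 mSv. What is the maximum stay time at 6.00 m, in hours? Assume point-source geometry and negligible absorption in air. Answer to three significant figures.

Intensity scales as (d₁/d₂)², so rate at 6.00 m:
2790 × (1.97/6.00)² = 2790 × 0.1078 = 300.8 mSv/h.
Stay time = 67.0 mSv ÷ 300.8 mSv/h = 0.2227 h.

0.223 h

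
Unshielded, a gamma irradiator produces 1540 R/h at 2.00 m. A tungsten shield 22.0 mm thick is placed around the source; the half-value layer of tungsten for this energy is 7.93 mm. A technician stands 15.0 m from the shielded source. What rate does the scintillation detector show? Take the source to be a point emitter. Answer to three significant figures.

Distance alone: 1540 × (2.00/15.0)² = 1540 × 0.01778 = 27.38 R/h.
Shield: 22.0/7.93 = 2.774 half-value layers → attenuation 2^(−2.774) = 0.1462.
Combined: 27.38 × 0.1462 = 4.003 R/h.

4.00 R/h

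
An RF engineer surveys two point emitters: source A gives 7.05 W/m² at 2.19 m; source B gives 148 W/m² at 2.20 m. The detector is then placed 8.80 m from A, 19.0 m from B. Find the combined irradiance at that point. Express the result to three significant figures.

By superposition, sum each source's inverse-square contribution:
A: 7.05 × (2.19/8.80)² = 0.4366 W/m²
B: 148 × (2.20/19.0)² = 1.984 W/m²
Total = 0.4366 + 1.984 = 2.421 W/m².

2.42 W/m²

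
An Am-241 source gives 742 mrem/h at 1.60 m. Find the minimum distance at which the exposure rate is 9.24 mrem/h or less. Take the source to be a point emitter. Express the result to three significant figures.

Since intensity falls as 1/r², d₂ = d₁·√(I₁/I₂).
I₁/I₂ = 742/9.24 = 80.30, so d₂ = 1.60 × √80.30 = 14.34 m.

14.3 m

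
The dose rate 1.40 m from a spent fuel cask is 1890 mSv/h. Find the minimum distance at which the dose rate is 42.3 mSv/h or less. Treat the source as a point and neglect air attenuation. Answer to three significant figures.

Since intensity falls as 1/r², d₂ = d₁·√(I₁/I₂).
I₁/I₂ = 1890/42.3 = 44.68, so d₂ = 1.40 × √44.68 = 9.358 m.

9.36 m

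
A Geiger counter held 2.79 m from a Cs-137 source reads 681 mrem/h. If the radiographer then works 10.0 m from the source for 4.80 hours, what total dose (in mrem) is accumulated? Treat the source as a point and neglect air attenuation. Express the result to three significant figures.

By the inverse-square law, rate at 10.0 m:
(2.79/10.0)² = 0.07784, so 681 × 0.07784 = 53.01 mrem/h.
Dose = rate × time = 53.01 mrem/h × 4.800 h = 254.4 mrem.

254 mrem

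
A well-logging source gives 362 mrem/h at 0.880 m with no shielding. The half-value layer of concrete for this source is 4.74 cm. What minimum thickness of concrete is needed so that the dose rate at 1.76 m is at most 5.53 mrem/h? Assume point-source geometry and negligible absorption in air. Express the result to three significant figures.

19.1 cm

At 1.76 m, distance alone gives (0.880/1.76)² = 0.2500, so 362 × 0.2500 = 90.50 mrem/h.
Further attenuation needed: 90.50/5.53 = 16.37.
n = log₂(16.37) = 4.033 half-value layers.
Thickness = 4.033 × 4.74 cm = 19.12 cm.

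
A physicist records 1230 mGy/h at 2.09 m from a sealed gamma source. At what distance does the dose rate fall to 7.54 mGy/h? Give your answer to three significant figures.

26.7 m

Intensity scales as (d₁/d₂)², so d₂ = d₁·√(I₁/I₂).
I₁/I₂ = 1230/7.54 = 163.1, so d₂ = 2.09 × √163.1 = 26.69 m.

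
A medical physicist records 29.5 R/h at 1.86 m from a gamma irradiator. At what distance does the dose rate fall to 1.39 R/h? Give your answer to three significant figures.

8.57 m

Using I₁d₁² = I₂d₂², d₂ = d₁·√(I₁/I₂).
I₁/I₂ = 29.5/1.39 = 21.22, so d₂ = 1.86 × √21.22 = 8.568 m.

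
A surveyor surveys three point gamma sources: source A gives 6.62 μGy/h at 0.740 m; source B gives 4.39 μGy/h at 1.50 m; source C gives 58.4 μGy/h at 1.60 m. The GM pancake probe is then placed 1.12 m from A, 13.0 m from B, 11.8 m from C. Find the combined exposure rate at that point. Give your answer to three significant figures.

4.02 μGy/h

By superposition, sum each source's inverse-square contribution:
A: 6.62 × (0.740/1.12)² = 2.890 μGy/h
B: 4.39 × (1.50/13.0)² = 0.05845 μGy/h
C: 58.4 × (1.60/11.8)² = 1.074 μGy/h
Total = 2.890 + 0.05845 + 1.074 = 4.022 μGy/h.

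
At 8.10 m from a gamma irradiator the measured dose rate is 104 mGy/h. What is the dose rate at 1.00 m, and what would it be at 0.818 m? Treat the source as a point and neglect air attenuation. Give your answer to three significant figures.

Intensity scales as (d₁/d₂)², so
At 1.00 m: 104 × (8.10/1.00)² = 104 × 65.61 = 6823 mGy/h
At 0.818 m: 6823 × (1.00/0.818)² = 6823 × 1.494 = 10190 mGy/h.

6820 mGy/h; 10200 mGy/h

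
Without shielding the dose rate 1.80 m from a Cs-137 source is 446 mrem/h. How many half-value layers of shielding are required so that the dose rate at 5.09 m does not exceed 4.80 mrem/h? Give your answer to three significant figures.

At 5.09 m, distance alone gives 446 × (1.80/5.09)² = 446 × 0.1251 = 55.79 mrem/h.
Further attenuation needed: 55.79/4.80 = 11.62.
n = log₂(11.62) = 3.539 half-value layers.

3.54 half-value layers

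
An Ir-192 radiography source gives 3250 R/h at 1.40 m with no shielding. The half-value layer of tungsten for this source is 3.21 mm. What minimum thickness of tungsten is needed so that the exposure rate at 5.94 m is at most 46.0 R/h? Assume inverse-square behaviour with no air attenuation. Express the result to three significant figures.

6.33 mm

At 5.94 m, distance alone gives (1.40/5.94)² = 0.05555, so 3250 × 0.05555 = 180.5 R/h.
Further attenuation needed: 180.5/46.0 = 3.924.
n = log₂(3.924) = 1.972 half-value layers.
Thickness = 1.972 × 3.21 mm = 6.330 mm.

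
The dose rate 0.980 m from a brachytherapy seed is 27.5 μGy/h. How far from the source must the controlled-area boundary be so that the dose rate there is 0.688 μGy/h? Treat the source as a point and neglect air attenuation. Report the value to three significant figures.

By the inverse-square law, d₂ = d₁·√(I₁/I₂).
I₁/I₂ = 27.5/0.688 = 39.97, so d₂ = 0.980 × √39.97 = 6.196 m.

6.20 m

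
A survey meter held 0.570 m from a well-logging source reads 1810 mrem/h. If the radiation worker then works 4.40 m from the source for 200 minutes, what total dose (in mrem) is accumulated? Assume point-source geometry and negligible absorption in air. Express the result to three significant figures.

101 mrem

Applying the 1/r² law, rate at 4.40 m:
(0.570/4.40)² = 0.01678, so 1810 × 0.01678 = 30.37 mrem/h.
Dose = rate × time = 30.37 mrem/h × 3.333 h = 101.2 mrem.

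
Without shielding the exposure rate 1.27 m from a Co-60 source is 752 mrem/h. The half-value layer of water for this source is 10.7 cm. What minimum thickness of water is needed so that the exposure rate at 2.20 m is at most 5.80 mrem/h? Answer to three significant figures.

At 2.20 m, distance alone gives 752 × (1.27/2.20)² = 752 × 0.3332 = 250.6 mrem/h.
Further attenuation needed: 250.6/5.80 = 43.21.
n = log₂(43.21) = 5.433 half-value layers.
Thickness = 5.433 × 10.7 cm = 58.13 cm.

58.1 cm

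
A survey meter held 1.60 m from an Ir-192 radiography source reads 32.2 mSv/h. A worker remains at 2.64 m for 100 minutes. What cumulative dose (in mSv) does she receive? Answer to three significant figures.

By the inverse-square law, rate at 2.64 m:
32.2 × (1.60/2.64)² = 32.2 × 0.3673 = 11.83 mSv/h.
Dose = rate × time = 11.83 mSv/h × 1.667 h = 19.72 mSv.

19.7 mSv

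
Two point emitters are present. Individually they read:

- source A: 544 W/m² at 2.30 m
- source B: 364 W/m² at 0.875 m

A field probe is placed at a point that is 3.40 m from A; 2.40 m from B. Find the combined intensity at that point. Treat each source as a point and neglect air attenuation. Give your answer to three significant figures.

By superposition, sum each source's inverse-square contribution:
A: 544 × (2.30/3.40)² = 248.9 W/m²
B: 364 × (0.875/2.40)² = 48.38 W/m²
Total = 248.9 + 48.38 = 297.3 W/m².

297 W/m²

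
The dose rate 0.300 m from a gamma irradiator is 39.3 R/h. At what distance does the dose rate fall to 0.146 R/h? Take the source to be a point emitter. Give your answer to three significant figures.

By the inverse-square law, d₂ = d₁·√(I₁/I₂).
I₁/I₂ = 39.3/0.146 = 269.2, so d₂ = 0.300 × √269.2 = 4.922 m.

4.92 m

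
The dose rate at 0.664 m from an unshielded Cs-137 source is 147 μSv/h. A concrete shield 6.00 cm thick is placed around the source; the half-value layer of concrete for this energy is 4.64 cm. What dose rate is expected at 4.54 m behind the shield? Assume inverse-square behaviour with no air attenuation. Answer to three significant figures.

1.28 μSv/h

Distance alone: 147 × (0.664/4.54)² = 147 × 0.02139 = 3.144 μSv/h.
Shield: 6.00/4.64 = 1.293 half-value layers → attenuation 2^(−1.293) = 0.4081.
Combined: 3.144 × 0.4081 = 1.283 μSv/h.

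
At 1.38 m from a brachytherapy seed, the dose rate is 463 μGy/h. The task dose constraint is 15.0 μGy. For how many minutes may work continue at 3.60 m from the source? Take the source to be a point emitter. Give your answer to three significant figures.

Intensity scales as (d₁/d₂)², so rate at 3.60 m:
(1.38/3.60)² = 0.1469, so 463 × 0.1469 = 68.01 μGy/h.
Stay time = 15.0 μGy ÷ 68.01 μGy/h = 0.2206 h = 13.24 min.

13.2 min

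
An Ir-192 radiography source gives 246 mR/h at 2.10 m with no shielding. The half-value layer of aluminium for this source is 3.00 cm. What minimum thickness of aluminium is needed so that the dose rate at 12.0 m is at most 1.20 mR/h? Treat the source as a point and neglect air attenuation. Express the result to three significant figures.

At 12.0 m, distance alone gives 246 × (2.10/12.0)² = 246 × 0.03063 = 7.535 mR/h.
Further attenuation needed: 7.535/1.20 = 6.279.
n = log₂(6.279) = 2.651 half-value layers.
Thickness = 2.651 × 3.00 cm = 7.953 cm.

7.95 cm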